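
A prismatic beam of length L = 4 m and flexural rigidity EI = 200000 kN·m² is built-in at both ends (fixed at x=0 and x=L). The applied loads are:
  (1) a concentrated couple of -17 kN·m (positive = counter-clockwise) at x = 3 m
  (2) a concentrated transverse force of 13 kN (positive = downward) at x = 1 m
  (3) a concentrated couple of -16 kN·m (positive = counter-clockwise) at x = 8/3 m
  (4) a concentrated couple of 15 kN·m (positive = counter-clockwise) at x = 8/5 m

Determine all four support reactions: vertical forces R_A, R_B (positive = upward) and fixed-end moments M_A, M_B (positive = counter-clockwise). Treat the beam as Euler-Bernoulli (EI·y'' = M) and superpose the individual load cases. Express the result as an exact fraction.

R_A = 1501/240 kN, M_A = -23/15 kN·m, R_B = 1619/240 kN, M_B = 111/20 kN·m

Load 1 — applied couple M₀=-17 kN·m at a=3 m (b=L-a=1):
  R_A = 6M₀ab/L³ = 6·(-17)·3·1/4³ = -153/32 kN
  M_A = M₀b(2a-b)/L² = (-17)·1·(2·3-1)/4² = -85/16 kN·m
  R_B = -6M₀ab/L³ = -6·(-17)·3·1/4³ = 153/32 kN
  M_B = M₀a(2b-a)/L² = (-17)·3·(2·1-3)/4² = 51/16 kN·m
Load 2 — point force P=13 kN at a=1 m (b=L-a=3):
  R_A = Pb²(3a+b)/L³ = 13·3²·(3·1+3)/4³ = 351/32 kN
  M_A = Pab²/L² = 13·1·3²/4² = 117/16 kN·m
  R_B = Pa²(a+3b)/L³ = 13·1²·(1+3·3)/4³ = 65/32 kN
  M_B = -Pa²b/L² = -13·1²·3/4² = -39/16 kN·m
Load 3 — applied couple M₀=-16 kN·m at a=8/3 m (b=L-a=4/3):
  R_A = 6M₀ab/L³ = 6·(-16)·(8/3)·(4/3)/4³ = -16/3 kN
  M_A = M₀b(2a-b)/L² = (-16)·(4/3)·(2·(8/3)-(4/3))/4² = -16/3 kN·m
  R_B = -6M₀ab/L³ = -6·(-16)·(8/3)·(4/3)/4³ = 16/3 kN
  M_B = M₀a(2b-a)/L² = (-16)·(8/3)·(2·(4/3)-(8/3))/4² = 0 kN·m
Load 4 — applied couple M₀=15 kN·m at a=8/5 m (b=L-a=12/5):
  R_A = 6M₀ab/L³ = 6·15·(8/5)·(12/5)/4³ = 27/5 kN
  M_A = M₀b(2a-b)/L² = 15·(12/5)·(2·(8/5)-(12/5))/4² = 9/5 kN·m
  R_B = -6M₀ab/L³ = -6·15·(8/5)·(12/5)/4³ = -27/5 kN
  M_B = M₀a(2b-a)/L² = 15·(8/5)·(2·(12/5)-(8/5))/4² = 24/5 kN·m
Superposition: R_A = 1501/240 kN, M_A = -23/15 kN·m, R_B = 1619/240 kN, M_B = 111/20 kN·m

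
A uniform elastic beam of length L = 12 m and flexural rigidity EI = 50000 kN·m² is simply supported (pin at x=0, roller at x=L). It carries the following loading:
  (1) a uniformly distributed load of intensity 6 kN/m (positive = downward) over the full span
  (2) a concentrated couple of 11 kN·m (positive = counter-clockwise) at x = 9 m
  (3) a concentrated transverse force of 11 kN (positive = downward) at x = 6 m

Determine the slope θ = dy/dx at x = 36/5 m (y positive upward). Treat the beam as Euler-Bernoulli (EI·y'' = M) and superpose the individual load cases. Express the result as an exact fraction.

θ(36/5) = 169397/50000000 rad

Load 1 — uniform load w=6 kN/m over full span:
  θ_1 = -w(L³-6Lx²+4x³)/(24EI) = -6·(12³-6·12·(36/5)²+4·(36/5)³)/(24·50000) = 999/390625 rad
Load 2 — applied couple M₀=11 kN·m at a=9 m (b=L-a=3):
  θ_2 = (M₀x²/(2L)+C₁)/EI  [x≤a] with C₁=M₀(3b²-L²)/(6L)=-143/8 = (11·(36/5)²/(2·12)+(-143/8))/50000 = 1177/10000000 rad
Load 3 — point force P=11 kN at a=6 m (b=L-a=6):
  θ_3 = -Pa(2L²-6Lx+3x²+a²)/(6LEI)  [x>a] = -11·6·(2·12²-6·12·(36/5)+3·(36/5)²+6²)/(6·12·50000) = 891/1250000 rad
Superposition: θ = Σ θ_i = 169397/50000000 rad ≈ 0.003388 rad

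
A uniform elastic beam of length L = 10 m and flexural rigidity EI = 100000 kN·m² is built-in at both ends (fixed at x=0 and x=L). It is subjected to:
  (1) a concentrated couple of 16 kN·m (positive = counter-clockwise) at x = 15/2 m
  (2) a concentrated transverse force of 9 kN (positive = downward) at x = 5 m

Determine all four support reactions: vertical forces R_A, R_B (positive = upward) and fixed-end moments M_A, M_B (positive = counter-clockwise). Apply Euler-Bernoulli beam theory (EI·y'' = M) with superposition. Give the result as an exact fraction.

Load 1 — applied couple M₀=16 kN·m at a=15/2 m (b=L-a=5/2):
  R_A = 6M₀ab/L³ = 6·16·(15/2)·(5/2)/10³ = 9/5 kN
  M_A = M₀b(2a-b)/L² = 16·(5/2)·(2·(15/2)-(5/2))/10² = 5 kN·m
  R_B = -6M₀ab/L³ = -6·16·(15/2)·(5/2)/10³ = -9/5 kN
  M_B = M₀a(2b-a)/L² = 16·(15/2)·(2·(5/2)-(15/2))/10² = -3 kN·m
Load 2 — point force P=9 kN at a=5 m (b=L-a=5):
  R_A = Pb²(3a+b)/L³ = 9·5²·(3·5+5)/10³ = 9/2 kN
  M_A = Pab²/L² = 9·5·5²/10² = 45/4 kN·m
  R_B = Pa²(a+3b)/L³ = 9·5²·(5+3·5)/10³ = 9/2 kN
  M_B = -Pa²b/L² = -9·5²·5/10² = -45/4 kN·m
Superposition: R_A = 63/10 kN, M_A = 65/4 kN·m, R_B = 27/10 kN, M_B = -57/4 kN·m

R_A = 63/10 kN, M_A = 65/4 kN·m, R_B = 27/10 kN, M_B = -57/4 kN·m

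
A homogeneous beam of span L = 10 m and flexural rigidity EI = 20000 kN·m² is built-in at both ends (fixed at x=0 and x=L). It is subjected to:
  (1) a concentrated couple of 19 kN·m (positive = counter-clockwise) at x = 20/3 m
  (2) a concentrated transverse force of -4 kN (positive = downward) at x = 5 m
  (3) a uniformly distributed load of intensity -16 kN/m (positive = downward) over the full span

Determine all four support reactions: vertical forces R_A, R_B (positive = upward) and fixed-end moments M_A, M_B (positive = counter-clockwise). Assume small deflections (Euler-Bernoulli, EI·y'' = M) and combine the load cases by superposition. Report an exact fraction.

R_A = -1192/15 kN, M_A = -132 kN·m, R_B = -1268/15 kN, M_B = 415/3 kN·m

Load 1 — applied couple M₀=19 kN·m at a=20/3 m (b=L-a=10/3):
  R_A = 6M₀ab/L³ = 6·19·(20/3)·(10/3)/10³ = 38/15 kN
  M_A = M₀b(2a-b)/L² = 19·(10/3)·(2·(20/3)-(10/3))/10² = 19/3 kN·m
  R_B = -6M₀ab/L³ = -6·19·(20/3)·(10/3)/10³ = -38/15 kN
  M_B = M₀a(2b-a)/L² = 19·(20/3)·(2·(10/3)-(20/3))/10² = 0 kN·m
Load 2 — point force P=-4 kN at a=5 m (b=L-a=5):
  R_A = Pb²(3a+b)/L³ = (-4)·5²·(3·5+5)/10³ = -2 kN
  M_A = Pab²/L² = (-4)·5·5²/10² = -5 kN·m
  R_B = Pa²(a+3b)/L³ = (-4)·5²·(5+3·5)/10³ = -2 kN
  M_B = -Pa²b/L² = -(-4)·5²·5/10² = 5 kN·m
Load 3 — uniform load w=-16 kN/m over full span:
  R_A = wL/2 = (-16)·10/2 = -80 kN
  M_A = wL²/12 = (-16)·10²/12 = -400/3 kN·m
  R_B = wL/2 = (-16)·10/2 = -80 kN
  M_B = -wL²/12 = -(-16)·10²/12 = 400/3 kN·m
Superposition: R_A = -1192/15 kN, M_A = -132 kN·m, R_B = -1268/15 kN, M_B = 415/3 kN·m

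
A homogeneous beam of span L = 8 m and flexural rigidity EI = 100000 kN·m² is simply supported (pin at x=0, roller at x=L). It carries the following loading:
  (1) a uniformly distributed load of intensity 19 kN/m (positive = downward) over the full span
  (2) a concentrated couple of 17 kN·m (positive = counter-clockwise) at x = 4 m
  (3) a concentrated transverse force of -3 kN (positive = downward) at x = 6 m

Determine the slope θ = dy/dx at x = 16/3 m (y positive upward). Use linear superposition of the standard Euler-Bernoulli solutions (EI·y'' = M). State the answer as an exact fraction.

Load 1 — uniform load w=19 kN/m over full span:
  θ_1 = -w(L³-6Lx²+4x³)/(24EI) = -19·(8³-6·8·(16/3)²+4·(16/3)³)/(24·100000) = 494/253125 rad
Load 2 — applied couple M₀=17 kN·m at a=4 m (b=L-a=4):
  θ_2 = (M₀x²/(2L)-M₀(x-a)+C₁)/EI  [x>a] with C₁=M₀(3b²-L²)/(6L)=-17/3 = (17·(16/3)²/(2·8)-17·((16/3)-4)+(-17/3))/100000 = 17/900000 rad
Load 3 — point force P=-3 kN at a=6 m (b=L-a=2):
  θ_3 = -Pb(L²-b²-3x²)/(6LEI)  [x≤a] = -(-3)·2·(8²-2²-3·(16/3)²)/(6·8·100000) = -19/600000 rad
Superposition: θ = Σ θ_i = 31409/16200000 rad ≈ 0.001939 rad

θ(16/3) = 31409/16200000 rad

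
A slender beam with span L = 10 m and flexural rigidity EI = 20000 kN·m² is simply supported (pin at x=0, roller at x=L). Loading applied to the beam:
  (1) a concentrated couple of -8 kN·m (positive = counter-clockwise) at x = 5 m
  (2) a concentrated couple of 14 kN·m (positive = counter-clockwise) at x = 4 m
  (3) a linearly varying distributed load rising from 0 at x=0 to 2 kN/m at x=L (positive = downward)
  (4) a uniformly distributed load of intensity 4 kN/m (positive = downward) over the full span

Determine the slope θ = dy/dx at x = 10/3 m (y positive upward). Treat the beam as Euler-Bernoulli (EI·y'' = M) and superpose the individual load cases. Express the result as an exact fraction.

Load 1 — applied couple M₀=-8 kN·m at a=5 m (b=L-a=5):
  θ_1 = (M₀x²/(2L)+C₁)/EI  [x≤a] with C₁=M₀(3b²-L²)/(6L)=10/3 = ((-8)·(10/3)²/(2·10)+(10/3))/20000 = -1/18000 rad
Load 2 — applied couple M₀=14 kN·m at a=4 m (b=L-a=6):
  θ_2 = (M₀x²/(2L)+C₁)/EI  [x≤a] with C₁=M₀(3b²-L²)/(6L)=28/15 = (14·(10/3)²/(2·10)+(28/15))/20000 = 217/450000 rad
Load 3 — triangular load w₀=2 kN/m (0→w₀ over full span):
  θ_3 = -w₀(7L⁴-30L²x²+15x⁴)/(360LEI) = -2·(7·10⁴-30·10²·(10/3)²+15·(10/3)⁴)/(360·10·20000) = -13/12150 rad
Load 4 — uniform load w=4 kN/m over full span:
  θ_4 = -w(L³-6Lx²+4x³)/(24EI) = -4·(10³-6·10·(10/3)²+4·(10/3)³)/(24·20000) = -13/3240 rad
Superposition: θ = Σ θ_i = -28283/6075000 rad ≈ -0.004656 rad

θ(10/3) = -28283/6075000 rad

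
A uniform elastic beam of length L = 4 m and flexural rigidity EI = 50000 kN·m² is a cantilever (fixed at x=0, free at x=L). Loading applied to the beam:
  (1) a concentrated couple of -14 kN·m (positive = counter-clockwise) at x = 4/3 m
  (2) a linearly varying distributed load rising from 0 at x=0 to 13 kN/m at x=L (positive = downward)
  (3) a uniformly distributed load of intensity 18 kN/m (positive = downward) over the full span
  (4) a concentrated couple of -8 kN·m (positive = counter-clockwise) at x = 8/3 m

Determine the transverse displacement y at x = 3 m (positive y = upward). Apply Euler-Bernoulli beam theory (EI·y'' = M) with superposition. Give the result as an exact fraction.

y(3) = -958237/72000000 m

Load 1 — applied couple M₀=-14 kN·m at a=4/3 m (b=L-a=8/3):
  y_1 = M₀a(2x-a)/(2EI)  [x>a] = (-14)·(4/3)·(2·3-(4/3))/(2·50000) = -49/56250 m
Load 2 — triangular load w₀=13 kN/m (0→w₀ over full span):
  y_2 = (w₀Lx³/12-w₀L²x²/6-w₀x⁵/(120L))/EI = (13·4·3³/12-13·4²·3²/6-13·3⁵/(120·4))/50000 = -32253/8000000 m
Load 3 — uniform load w=18 kN/m over full span:
  y_3 = -wx²(x²-4Lx+6L²)/(24EI) = -18·3²·(3²-4·4·3+6·4²)/(24·50000) = -1539/200000 m
Load 4 — applied couple M₀=-8 kN·m at a=8/3 m (b=L-a=4/3):
  y_4 = M₀a(2x-a)/(2EI)  [x>a] = (-8)·(8/3)·(2·3-(8/3))/(2·50000) = -4/5625 m
Superposition: y = Σ y_i = -958237/72000000 m ≈ -0.013309 m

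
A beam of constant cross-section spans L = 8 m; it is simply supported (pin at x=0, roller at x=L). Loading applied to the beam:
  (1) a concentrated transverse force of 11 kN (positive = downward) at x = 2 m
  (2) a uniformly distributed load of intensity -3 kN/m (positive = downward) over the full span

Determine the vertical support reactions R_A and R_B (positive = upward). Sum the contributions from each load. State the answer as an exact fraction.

Load 1 — point force P=11 kN at a=2 m (b=L-a=6):
  R_A = Pb/L = 11·6/8 = 33/4 kN
  R_B = Pa/L = 11·2/8 = 11/4 kN
Load 2 — uniform load w=-3 kN/m over full span:
  R_A = wL/2 = (-3)·8/2 = -12 kN
  R_B = wL/2 = (-3)·8/2 = -12 kN
Superposition: R_A = -15/4 kN, R_B = -37/4 kN

R_A = -15/4 kN, R_B = -37/4 kN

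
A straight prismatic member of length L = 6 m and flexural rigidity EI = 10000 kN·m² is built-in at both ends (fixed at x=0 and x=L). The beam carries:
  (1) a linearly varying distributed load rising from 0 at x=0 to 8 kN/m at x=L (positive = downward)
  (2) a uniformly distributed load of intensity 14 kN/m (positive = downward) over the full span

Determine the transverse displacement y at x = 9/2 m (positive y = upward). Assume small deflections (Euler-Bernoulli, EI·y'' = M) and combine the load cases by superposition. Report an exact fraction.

Load 1 — triangular load w₀=8 kN/m (0→w₀ over full span):
  y_1 = -w₀x²(L-x)²(x+2L)/(120LEI) = -8·(9/2)²·(6-(9/2))²·((9/2)+2·6)/(120·6·10000) = -2673/3200000 m
Load 2 — uniform load w=14 kN/m over full span:
  y_2 = -wx²(L-x)²/(24EI) = -14·(9/2)²·(6-(9/2))²/(24·10000) = -1701/640000 m
Superposition: y = Σ y_i = -5589/1600000 m ≈ -0.003493 m

y(9/2) = -5589/1600000 m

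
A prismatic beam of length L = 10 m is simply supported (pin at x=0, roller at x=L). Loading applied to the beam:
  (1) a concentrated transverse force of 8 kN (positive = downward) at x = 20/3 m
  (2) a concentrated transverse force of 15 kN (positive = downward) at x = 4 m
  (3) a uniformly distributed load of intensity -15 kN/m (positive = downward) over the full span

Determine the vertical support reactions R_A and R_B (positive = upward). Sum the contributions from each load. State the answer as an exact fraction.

Load 1 — point force P=8 kN at a=20/3 m (b=L-a=10/3):
  R_A = Pb/L = 8·(10/3)/10 = 8/3 kN
  R_B = Pa/L = 8·(20/3)/10 = 16/3 kN
Load 2 — point force P=15 kN at a=4 m (b=L-a=6):
  R_A = Pb/L = 15·6/10 = 9 kN
  R_B = Pa/L = 15·4/10 = 6 kN
Load 3 — uniform load w=-15 kN/m over full span:
  R_A = wL/2 = (-15)·10/2 = -75 kN
  R_B = wL/2 = (-15)·10/2 = -75 kN
Superposition: R_A = -190/3 kN, R_B = -191/3 kN

R_A = -190/3 kN, R_B = -191/3 kN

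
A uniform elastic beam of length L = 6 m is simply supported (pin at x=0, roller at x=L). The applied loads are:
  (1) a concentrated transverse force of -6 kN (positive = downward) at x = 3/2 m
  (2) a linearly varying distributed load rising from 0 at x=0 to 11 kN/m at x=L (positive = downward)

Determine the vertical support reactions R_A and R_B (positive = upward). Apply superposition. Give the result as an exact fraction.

R_A = 13/2 kN, R_B = 41/2 kN

Load 1 — point force P=-6 kN at a=3/2 m (b=L-a=9/2):
  R_A = Pb/L = (-6)·(9/2)/6 = -9/2 kN
  R_B = Pa/L = (-6)·(3/2)/6 = -3/2 kN
Load 2 — triangular load w₀=11 kN/m (0→w₀ over full span):
  R_A = w₀L/6 = 11·6/6 = 11 kN
  R_B = w₀L/3 = 11·6/3 = 22 kN
Superposition: R_A = 13/2 kN, R_B = 41/2 kN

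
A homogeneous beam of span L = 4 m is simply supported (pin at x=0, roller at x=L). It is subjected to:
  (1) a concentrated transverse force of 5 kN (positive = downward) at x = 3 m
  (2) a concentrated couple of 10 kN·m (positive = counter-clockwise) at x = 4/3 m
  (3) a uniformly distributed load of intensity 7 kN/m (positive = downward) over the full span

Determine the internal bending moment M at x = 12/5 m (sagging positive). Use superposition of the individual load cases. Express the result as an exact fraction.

Load 1 — point force P=5 kN at a=3 m (b=L-a=1):
  M_1 = Pbx/L  [x≤a] = 5·1·(12/5)/4 = 3 kN·m
Load 2 — applied couple M₀=10 kN·m at a=4/3 m (b=L-a=8/3):
  M_2 = M₀x/L - M₀  [x>a] = 10·(12/5)/4 - 10 = -4 kN·m
Load 3 — uniform load w=7 kN/m over full span:
  M_3 = wx(L-x)/2 = 7·(12/5)·(4-(12/5))/2 = 336/25 kN·m
Superposition: M = Σ M_i = 311/25 kN·m ≈ 12.440000 kN·m

M(12/5) = 311/25 kN·m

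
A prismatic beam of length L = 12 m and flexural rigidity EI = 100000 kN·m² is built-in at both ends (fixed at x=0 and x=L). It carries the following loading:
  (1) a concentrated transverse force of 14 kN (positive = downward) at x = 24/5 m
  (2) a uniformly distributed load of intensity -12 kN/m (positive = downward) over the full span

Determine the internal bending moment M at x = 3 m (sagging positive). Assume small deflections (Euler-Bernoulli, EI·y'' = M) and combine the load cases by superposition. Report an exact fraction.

Load 1 — point force P=14 kN at a=24/5 m (b=L-a=36/5):
  M_1 = Pb²(3a+b)x/L³ - Pab²/L²  [x≤a] = 14·(36/5)²·(3·(24/5)+(36/5))·3/12³ - 14·(24/5)·(36/5)²/12² = 378/125 kN·m
Load 2 — uniform load w=-12 kN/m over full span:
  M_2 = wLx/2 - wL²/12 - wx²/2 = (-12)·12·3/2 - (-12)·12²/12 - (-12)·3²/2 = -18 kN·m
Superposition: M = Σ M_i = -1872/125 kN·m ≈ -14.976000 kN·m

M(3) = -1872/125 kN·m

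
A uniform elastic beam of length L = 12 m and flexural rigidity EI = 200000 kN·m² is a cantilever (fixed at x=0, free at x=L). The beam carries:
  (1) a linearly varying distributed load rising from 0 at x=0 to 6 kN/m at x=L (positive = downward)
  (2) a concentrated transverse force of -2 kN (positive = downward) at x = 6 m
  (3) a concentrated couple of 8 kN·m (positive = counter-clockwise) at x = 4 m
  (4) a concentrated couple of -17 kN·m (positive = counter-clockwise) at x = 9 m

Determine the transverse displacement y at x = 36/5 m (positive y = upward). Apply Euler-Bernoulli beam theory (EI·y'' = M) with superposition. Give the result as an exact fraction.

Load 1 — triangular load w₀=6 kN/m (0→w₀ over full span):
  y_1 = (w₀Lx³/12-w₀L²x²/6-w₀x⁵/(120L))/EI = (6·12·(36/5)³/12-6·12²·(36/5)²/6-6·(36/5)⁵/(120·12))/200000 = -1295433/48828125 m
Load 2 — point force P=-2 kN at a=6 m (b=L-a=6):
  y_2 = -Pa²(3x-a)/(6EI)  [x>a] = -(-2)·6²·(3·(36/5)-6)/(6·200000) = 117/125000 m
Load 3 — applied couple M₀=8 kN·m at a=4 m (b=L-a=8):
  y_3 = M₀a(2x-a)/(2EI)  [x>a] = 8·4·(2·(36/5)-4)/(2·200000) = 13/15625 m
Load 4 — applied couple M₀=-17 kN·m at a=9 m (b=L-a=3):
  y_4 = M₀x²/(2EI)  [x≤a] = (-17)·(36/5)²/(2·200000) = -1377/625000 m
Superposition: y = Σ y_i = -1316683/48828125 m ≈ -0.026966 m

y(36/5) = -1316683/48828125 m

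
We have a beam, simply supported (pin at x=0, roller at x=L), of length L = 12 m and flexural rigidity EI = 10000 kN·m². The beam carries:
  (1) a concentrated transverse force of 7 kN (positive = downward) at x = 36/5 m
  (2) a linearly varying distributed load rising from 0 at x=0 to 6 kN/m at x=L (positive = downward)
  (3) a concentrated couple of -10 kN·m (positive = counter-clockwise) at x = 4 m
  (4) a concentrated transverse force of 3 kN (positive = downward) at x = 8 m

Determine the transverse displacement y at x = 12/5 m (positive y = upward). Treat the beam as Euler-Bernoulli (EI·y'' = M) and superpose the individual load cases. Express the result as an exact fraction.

Load 1 — point force P=7 kN at a=36/5 m (b=L-a=24/5):
  y_1 = -Pbx(L²-b²-x²)/(6LEI)  [x≤a] = -7·(24/5)·(12/5)·(12²-(24/5)²-(12/5)²)/(6·12·10000) = -1008/78125 m
Load 2 — triangular load w₀=6 kN/m (0→w₀ over full span):
  y_2 = -w₀x(7L⁴-10L²x²+3x⁴)/(360LEI) = -6·(12/5)·(7·12⁴-10·12²·(12/5)²+3·(12/5)⁴)/(360·12·10000) = -445824/9765625 m
Load 3 — applied couple M₀=-10 kN·m at a=4 m (b=L-a=8):
  y_3 = (M₀x³/(6L)+C₁x)/EI  [x≤a] with C₁=M₀(3b²-L²)/(6L)=-20/3 = ((-10)·(12/5)³/(6·12)+(-20/3)·(12/5))/10000 = -28/15625 m
Load 4 — point force P=3 kN at a=8 m (b=L-a=4):
  y_4 = -Pbx(L²-b²-x²)/(6LEI)  [x≤a] = -3·4·(12/5)·(12²-4²-(12/5)²)/(6·12·10000) = -382/78125 m
Superposition: y = Σ y_i = -637074/9765625 m ≈ -0.065236 m

y(12/5) = -637074/9765625 m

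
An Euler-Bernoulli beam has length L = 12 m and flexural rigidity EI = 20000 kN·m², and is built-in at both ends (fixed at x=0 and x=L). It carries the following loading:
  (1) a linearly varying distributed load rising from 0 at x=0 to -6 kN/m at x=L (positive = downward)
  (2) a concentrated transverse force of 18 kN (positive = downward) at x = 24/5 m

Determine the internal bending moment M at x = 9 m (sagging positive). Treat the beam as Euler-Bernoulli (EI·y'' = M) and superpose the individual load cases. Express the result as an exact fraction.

Load 1 — triangular load w₀=-6 kN/m (0→w₀ over full span):
  M_1 = 3w₀Lx/20 - w₀L²/30 - w₀x³/(6L) = 3·(-6)·12·9/20 - (-6)·12²/30 - (-6)·9³/(6·12) = -153/20 kN·m
Load 2 — point force P=18 kN at a=24/5 m (b=L-a=36/5):
  M_2 = Pa²(a+3b)(L-x)/L³ - Pa²b/L²  [x>a] = 18·(24/5)²·((24/5)+3·(36/5))·(12-9)/12³ - 18·(24/5)²·(36/5)/12² = -216/125 kN·m
Superposition: M = Σ M_i = -4689/500 kN·m ≈ -9.378000 kN·m

M(9) = -4689/500 kN·m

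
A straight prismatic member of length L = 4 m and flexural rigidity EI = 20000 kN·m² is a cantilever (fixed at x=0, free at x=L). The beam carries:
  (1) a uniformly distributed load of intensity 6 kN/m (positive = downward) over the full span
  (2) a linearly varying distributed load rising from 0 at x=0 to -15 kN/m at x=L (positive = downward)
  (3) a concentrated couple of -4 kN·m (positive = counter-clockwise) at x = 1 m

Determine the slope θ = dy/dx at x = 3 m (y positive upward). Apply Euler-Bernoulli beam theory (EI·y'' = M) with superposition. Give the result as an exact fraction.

θ(3) = 1621/640000 rad

Load 1 — uniform load w=6 kN/m over full span:
  θ_1 = -wx(x²-3Lx+3L²)/(6EI) = -6·3·(3²-3·4·3+3·4²)/(6·20000) = -63/20000 rad
Load 2 — triangular load w₀=-15 kN/m (0→w₀ over full span):
  θ_2 = (w₀Lx²/4-w₀L²x/3-w₀x⁴/(24L))/EI = ((-15)·4·3²/4-(-15)·4²·3/3-(-15)·3⁴/(24·4))/20000 = 753/128000 rad
Load 3 — applied couple M₀=-4 kN·m at a=1 m (b=L-a=3):
  θ_3 = M₀a/EI  [x>a] = (-4)·1/20000 = -1/5000 rad
Superposition: θ = Σ θ_i = 1621/640000 rad ≈ 0.002533 rad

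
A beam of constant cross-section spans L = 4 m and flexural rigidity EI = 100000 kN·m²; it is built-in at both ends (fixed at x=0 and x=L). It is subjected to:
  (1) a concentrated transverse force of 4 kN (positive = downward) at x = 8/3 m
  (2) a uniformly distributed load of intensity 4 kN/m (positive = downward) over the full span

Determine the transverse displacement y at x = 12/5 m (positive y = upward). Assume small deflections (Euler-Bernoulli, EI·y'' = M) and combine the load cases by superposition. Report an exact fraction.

y(12/5) = -68/1953125 m

Load 1 — point force P=4 kN at a=8/3 m (b=L-a=4/3):
  y_1 = -Pb²x²(3aL-(3a+b)x)/(6L³EI)  [x≤a] = -4·(4/3)²·(12/5)²·(3·(8/3)·4-(3·(8/3)+(4/3))·(12/5))/(6·4³·100000) = -4/390625 m
Load 2 — uniform load w=4 kN/m over full span:
  y_2 = -wx²(L-x)²/(24EI) = -4·(12/5)²·(4-(12/5))²/(24·100000) = -48/1953125 m
Superposition: y = Σ y_i = -68/1953125 m ≈ -0.000035 m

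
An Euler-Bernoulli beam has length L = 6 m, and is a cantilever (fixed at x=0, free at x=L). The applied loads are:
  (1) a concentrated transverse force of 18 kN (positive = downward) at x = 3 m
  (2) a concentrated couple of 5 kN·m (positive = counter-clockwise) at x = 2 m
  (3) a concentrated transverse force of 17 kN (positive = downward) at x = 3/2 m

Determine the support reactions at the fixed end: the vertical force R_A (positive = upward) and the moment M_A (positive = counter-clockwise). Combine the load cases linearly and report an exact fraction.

Load 1 — point force P=18 kN at a=3 m (b=L-a=3):
  R_A = P = 18 kN
  M_A = Pa = 18·3 = 54 kN·m
Load 2 — applied couple M₀=5 kN·m at a=2 m (b=L-a=4):
  R_A = 0 kN
  M_A = -M₀ = -5 kN·m
Load 3 — point force P=17 kN at a=3/2 m (b=L-a=9/2):
  R_A = P = 17 kN
  M_A = Pa = 17·(3/2) = 51/2 kN·m
Superposition: R_A = 35 kN, M_A = 149/2 kN·m

R_A = 35 kN, M_A = 149/2 kN·m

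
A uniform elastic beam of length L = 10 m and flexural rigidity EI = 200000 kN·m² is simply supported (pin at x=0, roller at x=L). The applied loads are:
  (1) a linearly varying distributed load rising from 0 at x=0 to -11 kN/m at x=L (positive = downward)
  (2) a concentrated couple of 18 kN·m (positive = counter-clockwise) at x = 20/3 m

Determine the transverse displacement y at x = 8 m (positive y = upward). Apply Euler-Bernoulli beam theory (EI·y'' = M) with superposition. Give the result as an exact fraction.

y(8) = 1327/625000 m

Load 1 — triangular load w₀=-11 kN/m (0→w₀ over full span):
  y_1 = -w₀x(7L⁴-10L²x²+3x⁴)/(360LEI) = -(-11)·8·(7·10⁴-10·10²·8²+3·8⁴)/(360·10·200000) = 1397/625000 m
Load 2 — applied couple M₀=18 kN·m at a=20/3 m (b=L-a=10/3):
  y_2 = (M₀x³/(6L)-M₀(x-a)²/2+C₁x)/EI  [x>a] with C₁=M₀(3b²-L²)/(6L)=-20 = (18·8³/(6·10)-18·(8-(20/3))²/2+(-20)·8)/200000 = -7/62500 m
Superposition: y = Σ y_i = 1327/625000 m ≈ 0.002123 m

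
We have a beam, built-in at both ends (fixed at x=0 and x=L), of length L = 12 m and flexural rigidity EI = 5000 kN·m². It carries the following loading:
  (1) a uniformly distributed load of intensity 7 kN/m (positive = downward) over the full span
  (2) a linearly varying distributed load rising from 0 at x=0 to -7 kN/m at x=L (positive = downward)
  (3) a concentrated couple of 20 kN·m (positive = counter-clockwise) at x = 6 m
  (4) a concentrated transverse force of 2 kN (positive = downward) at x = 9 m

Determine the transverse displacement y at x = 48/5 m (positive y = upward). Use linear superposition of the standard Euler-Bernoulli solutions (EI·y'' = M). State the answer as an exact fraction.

y(48/5) = -1020573/78125000 m

Load 1 — uniform load w=7 kN/m over full span:
  y_1 = -wx²(L-x)²/(24EI) = -7·(48/5)²·(12-(48/5))²/(24·5000) = -12096/390625 m
Load 2 — triangular load w₀=-7 kN/m (0→w₀ over full span):
  y_2 = -w₀x²(L-x)²(x+2L)/(120LEI) = -(-7)·(48/5)²·(12-(48/5))²·((48/5)+2·12)/(120·12·5000) = 169344/9765625 m
Load 3 — applied couple M₀=20 kN·m at a=6 m (b=L-a=6):
  y_3 = (R_Ax³/6 - M_Ax²/2 - M₀(x-a)²/2)/EI  [x>a] with R_A=5/2, M_A=5 = ((5/2)·(48/5)³/6 - 5·(48/5)²/2 - 20·((48/5)-6)²/2)/5000 = 27/15625 m
Load 4 — point force P=2 kN at a=9 m (b=L-a=3):
  y_4 = -Pa²(L-x)²(3bL-(3b+a)(L-x))/(6L³EI)  [x>a] = -2·9²·(12-(48/5))²·(3·3·12-(3·3+9)·(12-(48/5)))/(6·12³·5000) = -729/625000 m
Superposition: y = Σ y_i = -1020573/78125000 m ≈ -0.013063 m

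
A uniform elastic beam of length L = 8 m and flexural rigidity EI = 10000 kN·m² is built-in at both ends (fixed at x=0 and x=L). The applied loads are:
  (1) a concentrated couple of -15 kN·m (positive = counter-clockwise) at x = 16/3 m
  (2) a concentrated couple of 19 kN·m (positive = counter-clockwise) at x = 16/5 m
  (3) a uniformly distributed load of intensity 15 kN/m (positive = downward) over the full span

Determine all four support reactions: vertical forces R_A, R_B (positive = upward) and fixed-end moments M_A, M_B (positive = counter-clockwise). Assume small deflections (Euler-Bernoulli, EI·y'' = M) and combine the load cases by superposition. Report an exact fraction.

Load 1 — applied couple M₀=-15 kN·m at a=16/3 m (b=L-a=8/3):
  R_A = 6M₀ab/L³ = 6·(-15)·(16/3)·(8/3)/8³ = -5/2 kN
  M_A = M₀b(2a-b)/L² = (-15)·(8/3)·(2·(16/3)-(8/3))/8² = -5 kN·m
  R_B = -6M₀ab/L³ = -6·(-15)·(16/3)·(8/3)/8³ = 5/2 kN
  M_B = M₀a(2b-a)/L² = (-15)·(16/3)·(2·(8/3)-(16/3))/8² = 0 kN·m
Load 2 — applied couple M₀=19 kN·m at a=16/5 m (b=L-a=24/5):
  R_A = 6M₀ab/L³ = 6·19·(16/5)·(24/5)/8³ = 171/50 kN
  M_A = M₀b(2a-b)/L² = 19·(24/5)·(2·(16/5)-(24/5))/8² = 57/25 kN·m
  R_B = -6M₀ab/L³ = -6·19·(16/5)·(24/5)/8³ = -171/50 kN
  M_B = M₀a(2b-a)/L² = 19·(16/5)·(2·(24/5)-(16/5))/8² = 152/25 kN·m
Load 3 — uniform load w=15 kN/m over full span:
  R_A = wL/2 = 15·8/2 = 60 kN
  M_A = wL²/12 = 15·8²/12 = 80 kN·m
  R_B = wL/2 = 15·8/2 = 60 kN
  M_B = -wL²/12 = -15·8²/12 = -80 kN·m
Superposition: R_A = 1523/25 kN, M_A = 1932/25 kN·m, R_B = 1477/25 kN, M_B = -1848/25 kN·m

R_A = 1523/25 kN, M_A = 1932/25 kN·m, R_B = 1477/25 kN, M_B = -1848/25 kN·m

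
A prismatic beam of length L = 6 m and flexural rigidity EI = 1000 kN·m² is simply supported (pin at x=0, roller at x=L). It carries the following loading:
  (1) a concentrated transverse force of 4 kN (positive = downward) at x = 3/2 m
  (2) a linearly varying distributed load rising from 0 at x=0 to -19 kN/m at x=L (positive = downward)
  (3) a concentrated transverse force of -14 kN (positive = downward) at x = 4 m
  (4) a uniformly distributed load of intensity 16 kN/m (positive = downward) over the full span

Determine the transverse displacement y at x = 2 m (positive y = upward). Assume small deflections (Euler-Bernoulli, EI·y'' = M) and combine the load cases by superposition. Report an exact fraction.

Load 1 — point force P=4 kN at a=3/2 m (b=L-a=9/2):
  y_1 = -Pa(L-x)(2Lx-a²-x²)/(6LEI)  [x>a] = -4·(3/2)·(6-2)·(2·6·2-(3/2)²-2²)/(6·6·1000) = -71/6000 m
Load 2 — triangular load w₀=-19 kN/m (0→w₀ over full span):
  y_2 = -w₀x(7L⁴-10L²x²+3x⁴)/(360LEI) = -(-19)·2·(7·6⁴-10·6²·2²+3·2⁴)/(360·6·1000) = 152/1125 m
Load 3 — point force P=-14 kN at a=4 m (b=L-a=2):
  y_3 = -Pbx(L²-b²-x²)/(6LEI)  [x≤a] = -(-14)·2·2·(6²-2²-2²)/(6·6·1000) = 49/1125 m
Load 4 — uniform load w=16 kN/m over full span:
  y_4 = -wx(L³-2Lx²+x³)/(24EI) = -16·2·(6³-2·6·2²+2³)/(24·1000) = -88/375 m
Superposition: y = Σ y_i = -407/6000 m ≈ -0.067833 m

y(2) = -407/6000 m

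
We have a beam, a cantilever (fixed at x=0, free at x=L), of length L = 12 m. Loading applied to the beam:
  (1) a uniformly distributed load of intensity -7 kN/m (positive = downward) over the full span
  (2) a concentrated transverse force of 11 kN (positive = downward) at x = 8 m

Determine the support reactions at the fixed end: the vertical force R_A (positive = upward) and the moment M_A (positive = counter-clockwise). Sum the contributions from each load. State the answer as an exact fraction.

Load 1 — uniform load w=-7 kN/m over full span:
  R_A = wL = (-7)·12 = -84 kN
  M_A = wL²/2 = (-7)·12²/2 = -504 kN·m
Load 2 — point force P=11 kN at a=8 m (b=L-a=4):
  R_A = P = 11 kN
  M_A = Pa = 11·8 = 88 kN·m
Superposition: R_A = -73 kN, M_A = -416 kN·m

R_A = -73 kN, M_A = -416 kN·m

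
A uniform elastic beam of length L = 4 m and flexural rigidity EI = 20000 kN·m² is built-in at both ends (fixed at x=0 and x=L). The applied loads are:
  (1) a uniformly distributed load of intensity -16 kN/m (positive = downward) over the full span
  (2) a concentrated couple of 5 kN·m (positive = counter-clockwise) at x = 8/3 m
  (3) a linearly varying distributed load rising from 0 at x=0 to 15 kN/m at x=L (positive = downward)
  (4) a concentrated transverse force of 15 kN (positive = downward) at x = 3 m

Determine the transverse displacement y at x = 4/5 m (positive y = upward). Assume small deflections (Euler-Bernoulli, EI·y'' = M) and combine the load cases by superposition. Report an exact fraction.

y(4/5) = 83009/1125000000 m

Load 1 — uniform load w=-16 kN/m over full span:
  y_1 = -wx²(L-x)²/(24EI) = -(-16)·(4/5)²·(4-(4/5))²/(24·20000) = 256/1171875 m
Load 2 — applied couple M₀=5 kN·m at a=8/3 m (b=L-a=4/3):
  y_2 = (R_Ax³/6 - M_Ax²/2)/EI  [x≤a] with R_A=5/3, M_A=5/3 = ((5/3)·(4/5)³/6 - (5/3)·(4/5)²/2)/20000 = -11/562500 m
Load 3 — triangular load w₀=15 kN/m (0→w₀ over full span):
  y_3 = -w₀x²(L-x)²(x+2L)/(120LEI) = -15·(4/5)²·(4-(4/5))²·((4/5)+2·4)/(120·4·20000) = -176/1953125 m
Load 4 — point force P=15 kN at a=3 m (b=L-a=1):
  y_4 = -Pb²x²(3aL-(3a+b)x)/(6L³EI)  [x≤a] = -15·1²·(4/5)²·(3·3·4-(3·3+1)·(4/5))/(6·4³·20000) = -7/200000 m
Superposition: y = Σ y_i = 83009/1125000000 m ≈ 0.000074 m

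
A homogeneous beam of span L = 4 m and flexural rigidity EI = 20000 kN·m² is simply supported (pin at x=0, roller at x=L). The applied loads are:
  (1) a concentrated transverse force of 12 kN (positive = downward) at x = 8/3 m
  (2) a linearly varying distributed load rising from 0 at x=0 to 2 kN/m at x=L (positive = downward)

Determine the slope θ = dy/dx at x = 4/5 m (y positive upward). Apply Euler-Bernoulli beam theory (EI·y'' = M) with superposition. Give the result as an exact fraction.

θ(4/5) = -5417/10546875 rad

Load 1 — point force P=12 kN at a=8/3 m (b=L-a=4/3):
  θ_1 = -Pb(L²-b²-3x²)/(6LEI)  [x≤a] = -12·(4/3)·(4²-(4/3)²-3·(4/5)²)/(6·4·20000) = -173/421875 rad
Load 2 — triangular load w₀=2 kN/m (0→w₀ over full span):
  θ_2 = -w₀(7L⁴-30L²x²+15x⁴)/(360LEI) = -2·(7·4⁴-30·4²·(4/5)²+15·(4/5)⁴)/(360·4·20000) = -364/3515625 rad
Superposition: θ = Σ θ_i = -5417/10546875 rad ≈ -0.000514 rad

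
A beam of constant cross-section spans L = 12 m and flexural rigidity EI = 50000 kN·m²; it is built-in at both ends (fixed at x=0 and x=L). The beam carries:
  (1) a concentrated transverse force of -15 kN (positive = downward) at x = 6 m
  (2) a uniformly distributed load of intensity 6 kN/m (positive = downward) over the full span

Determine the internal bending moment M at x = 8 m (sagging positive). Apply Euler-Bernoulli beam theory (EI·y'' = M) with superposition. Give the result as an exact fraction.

M(8) = 33/2 kN·m

Load 1 — point force P=-15 kN at a=6 m (b=L-a=6):
  M_1 = Pa²(a+3b)(L-x)/L³ - Pa²b/L²  [x>a] = (-15)·6²·(6+3·6)·(12-8)/12³ - (-15)·6²·6/12² = -15/2 kN·m
Load 2 — uniform load w=6 kN/m over full span:
  M_2 = wLx/2 - wL²/12 - wx²/2 = 6·12·8/2 - 6·12²/12 - 6·8²/2 = 24 kN·m
Superposition: M = Σ M_i = 33/2 kN·m ≈ 16.500000 kN·m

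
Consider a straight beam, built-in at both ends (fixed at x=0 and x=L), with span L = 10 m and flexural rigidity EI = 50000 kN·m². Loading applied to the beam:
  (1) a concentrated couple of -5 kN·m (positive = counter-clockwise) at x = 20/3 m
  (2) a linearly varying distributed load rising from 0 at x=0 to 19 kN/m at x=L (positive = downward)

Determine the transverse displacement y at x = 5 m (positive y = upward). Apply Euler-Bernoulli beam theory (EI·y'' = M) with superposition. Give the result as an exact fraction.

Load 1 — applied couple M₀=-5 kN·m at a=20/3 m (b=L-a=10/3):
  y_1 = (R_Ax³/6 - M_Ax²/2)/EI  [x≤a] with R_A=-2/3, M_A=-5/3 = ((-2/3)·5³/6 - (-5/3)·5²/2)/50000 = 1/7200 m
Load 2 — triangular load w₀=19 kN/m (0→w₀ over full span):
  y_2 = -w₀x²(L-x)²(x+2L)/(120LEI) = -19·5²·(10-5)²·(5+2·10)/(120·10·50000) = -19/3840 m
Superposition: y = Σ y_i = -277/57600 m ≈ -0.004809 m

y(5) = -277/57600 m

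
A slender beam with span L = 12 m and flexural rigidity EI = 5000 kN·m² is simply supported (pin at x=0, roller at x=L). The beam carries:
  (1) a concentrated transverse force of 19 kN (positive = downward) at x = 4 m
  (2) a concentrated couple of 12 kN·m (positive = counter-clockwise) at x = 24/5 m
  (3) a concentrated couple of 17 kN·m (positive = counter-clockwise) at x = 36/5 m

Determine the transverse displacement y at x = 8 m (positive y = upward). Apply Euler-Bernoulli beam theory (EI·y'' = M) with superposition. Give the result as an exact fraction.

Load 1 — point force P=19 kN at a=4 m (b=L-a=8):
  y_1 = -Pa(L-x)(2Lx-a²-x²)/(6LEI)  [x>a] = -19·4·(12-8)·(2·12·8-4²-8²)/(6·12·5000) = -532/5625 m
Load 2 — applied couple M₀=12 kN·m at a=24/5 m (b=L-a=36/5):
  y_2 = (M₀x³/(6L)-M₀(x-a)²/2+C₁x)/EI  [x>a] with C₁=M₀(3b²-L²)/(6L)=48/25 = (12·8³/(6·12)-12·(8-(24/5))²/2+(48/25)·8)/5000 = 368/46875 m
Load 3 — applied couple M₀=17 kN·m at a=36/5 m (b=L-a=24/5):
  y_3 = (M₀x³/(6L)-M₀(x-a)²/2+C₁x)/EI  [x>a] with C₁=M₀(3b²-L²)/(6L)=-442/25 = (17·8³/(6·12)-17·(8-(36/5))²/2+(-442/25)·8)/5000 = -731/140625 m
Superposition: y = Σ y_i = -4309/46875 m ≈ -0.091925 m

y(8) = -4309/46875 m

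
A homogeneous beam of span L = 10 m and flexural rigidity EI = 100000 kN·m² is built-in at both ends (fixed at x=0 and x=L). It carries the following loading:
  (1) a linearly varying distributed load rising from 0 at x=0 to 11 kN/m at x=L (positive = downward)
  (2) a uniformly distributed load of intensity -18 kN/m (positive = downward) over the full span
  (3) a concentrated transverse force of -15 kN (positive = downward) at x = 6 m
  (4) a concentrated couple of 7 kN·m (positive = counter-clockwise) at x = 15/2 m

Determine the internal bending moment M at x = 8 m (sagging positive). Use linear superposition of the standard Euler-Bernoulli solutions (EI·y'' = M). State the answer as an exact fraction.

Load 1 — triangular load w₀=11 kN/m (0→w₀ over full span):
  M_1 = 3w₀Lx/20 - w₀L²/30 - w₀x³/(6L) = 3·11·10·8/20 - 11·10²/30 - 11·8³/(6·10) = 22/15 kN·m
Load 2 — uniform load w=-18 kN/m over full span:
  M_2 = wLx/2 - wL²/12 - wx²/2 = (-18)·10·8/2 - (-18)·10²/12 - (-18)·8²/2 = 6 kN·m
Load 3 — point force P=-15 kN at a=6 m (b=L-a=4):
  M_3 = Pa²(a+3b)(L-x)/L³ - Pa²b/L²  [x>a] = (-15)·6²·(6+3·4)·(10-8)/10³ - (-15)·6²·4/10² = 54/25 kN·m
Load 4 — applied couple M₀=7 kN·m at a=15/2 m (b=L-a=5/2):
  M_4 = R_Ax - M_A - M₀  [x>a] with R_A=63/80, M_A=35/16 = (63/80)·8 - (35/16) - 7 = -231/80 kN·m
Superposition: M = Σ M_i = 8087/1200 kN·m ≈ 6.739167 kN·m

M(8) = 8087/1200 kN·m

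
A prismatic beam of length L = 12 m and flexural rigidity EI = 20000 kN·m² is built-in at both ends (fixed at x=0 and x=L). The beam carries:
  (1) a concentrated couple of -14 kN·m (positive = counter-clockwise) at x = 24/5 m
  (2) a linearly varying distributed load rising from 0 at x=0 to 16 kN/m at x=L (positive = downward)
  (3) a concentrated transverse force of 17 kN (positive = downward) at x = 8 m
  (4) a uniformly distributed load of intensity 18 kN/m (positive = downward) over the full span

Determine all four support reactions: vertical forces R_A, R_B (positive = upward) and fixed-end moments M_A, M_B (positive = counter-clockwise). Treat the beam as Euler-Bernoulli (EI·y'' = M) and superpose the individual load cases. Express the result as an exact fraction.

Load 1 — applied couple M₀=-14 kN·m at a=24/5 m (b=L-a=36/5):
  R_A = 6M₀ab/L³ = 6·(-14)·(24/5)·(36/5)/12³ = -42/25 kN
  M_A = M₀b(2a-b)/L² = (-14)·(36/5)·(2·(24/5)-(36/5))/12² = -42/25 kN·m
  R_B = -6M₀ab/L³ = -6·(-14)·(24/5)·(36/5)/12³ = 42/25 kN
  M_B = M₀a(2b-a)/L² = (-14)·(24/5)·(2·(36/5)-(24/5))/12² = -112/25 kN·m
Load 2 — triangular load w₀=16 kN/m (0→w₀ over full span):
  R_A = 3w₀L/20 = 3·16·12/20 = 144/5 kN
  M_A = w₀L²/30 = 16·12²/30 = 384/5 kN·m
  R_B = 7w₀L/20 = 7·16·12/20 = 336/5 kN
  M_B = -w₀L²/20 = -16·12²/20 = -576/5 kN·m
Load 3 — point force P=17 kN at a=8 m (b=L-a=4):
  R_A = Pb²(3a+b)/L³ = 17·4²·(3·8+4)/12³ = 119/27 kN
  M_A = Pab²/L² = 17·8·4²/12² = 136/9 kN·m
  R_B = Pa²(a+3b)/L³ = 17·8²·(8+3·4)/12³ = 340/27 kN
  M_B = -Pa²b/L² = -17·8²·4/12² = -272/9 kN·m
Load 4 — uniform load w=18 kN/m over full span:
  R_A = wL/2 = 18·12/2 = 108 kN
  M_A = wL²/12 = 18·12²/12 = 216 kN·m
  R_B = wL/2 = 18·12/2 = 108 kN
  M_B = -wL²/12 = -18·12²/12 = -216 kN·m
Superposition: R_A = 94181/675 kN, M_A = 68902/225 kN·m, R_B = 127894/675 kN, M_B = -82328/225 kN·m

R_A = 94181/675 kN, M_A = 68902/225 kN·m, R_B = 127894/675 kN, M_B = -82328/225 kN·m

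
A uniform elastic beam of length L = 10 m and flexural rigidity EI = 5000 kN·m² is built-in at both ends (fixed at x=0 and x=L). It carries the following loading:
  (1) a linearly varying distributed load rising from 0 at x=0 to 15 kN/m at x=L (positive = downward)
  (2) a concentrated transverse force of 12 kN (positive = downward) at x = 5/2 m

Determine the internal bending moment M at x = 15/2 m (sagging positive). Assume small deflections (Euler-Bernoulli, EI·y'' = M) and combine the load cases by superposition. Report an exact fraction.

M(15/2) = 395/32 kN·m

Load 1 — triangular load w₀=15 kN/m (0→w₀ over full span):
  M_1 = 3w₀Lx/20 - w₀L²/30 - w₀x³/(6L) = 3·15·10·(15/2)/20 - 15·10²/30 - 15·(15/2)³/(6·10) = 425/32 kN·m
Load 2 — point force P=12 kN at a=5/2 m (b=L-a=15/2):
  M_2 = Pa²(a+3b)(L-x)/L³ - Pa²b/L²  [x>a] = 12·(5/2)²·((5/2)+3·(15/2))·(10-(15/2))/10³ - 12·(5/2)²·(15/2)/10² = -15/16 kN·m
Superposition: M = Σ M_i = 395/32 kN·m ≈ 12.343750 kN·m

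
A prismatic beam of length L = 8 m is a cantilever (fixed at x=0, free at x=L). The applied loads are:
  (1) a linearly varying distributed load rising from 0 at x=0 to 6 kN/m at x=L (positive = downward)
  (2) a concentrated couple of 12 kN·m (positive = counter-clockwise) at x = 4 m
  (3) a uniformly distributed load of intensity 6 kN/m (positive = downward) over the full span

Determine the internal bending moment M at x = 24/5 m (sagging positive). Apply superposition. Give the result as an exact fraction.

M(24/5) = -7168/125 kN·m

Load 1 — triangular load w₀=6 kN/m (0→w₀ over full span):
  M_1 = w₀Lx/2 - w₀L²/3 - w₀x³/(6L) = 6·8·(24/5)/2 - 6·8²/3 - 6·(24/5)³/(6·8) = -3328/125 kN·m
Load 2 — applied couple M₀=12 kN·m at a=4 m (b=L-a=4):
  M_2 = 0  [x>a] = 0 kN·m
Load 3 — uniform load w=6 kN/m over full span:
  M_3 = -w(L-x)²/2 = -6·(8-(24/5))²/2 = -768/25 kN·m
Superposition: M = Σ M_i = -7168/125 kN·m ≈ -57.344000 kN·m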